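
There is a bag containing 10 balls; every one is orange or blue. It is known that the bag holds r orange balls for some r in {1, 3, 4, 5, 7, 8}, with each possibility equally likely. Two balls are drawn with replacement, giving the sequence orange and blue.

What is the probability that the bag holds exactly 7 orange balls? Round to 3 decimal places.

0.181

Under each hypothesis, the probability of the observed sequence is: P(data | r = 1) = (1/10)(9/10) = 9/100; P(data | r = 3) = (3/10)(7/10) = 21/100; P(data | r = 4) = (4/10)(6/10) = 6/25; P(data | r = 5) = (5/10)(5/10) = 1/4; P(data | r = 7) = (7/10)(3/10) = 21/100; P(data | r = 8) = (8/10)(2/10) = 4/25.
Weighting by the prior gives 1/6 · 9/100 = 3/200, 1/6 · 21/100 = 7/200, 1/6 · 6/25 = 1/25, 1/6 · 1/4 = 1/24, 1/6 · 21/100 = 7/200, 1/6 · 4/25 = 2/75; with total 29/150.
Hence P(r = 7 | data) = (7/200) / (29/150) = 21/116.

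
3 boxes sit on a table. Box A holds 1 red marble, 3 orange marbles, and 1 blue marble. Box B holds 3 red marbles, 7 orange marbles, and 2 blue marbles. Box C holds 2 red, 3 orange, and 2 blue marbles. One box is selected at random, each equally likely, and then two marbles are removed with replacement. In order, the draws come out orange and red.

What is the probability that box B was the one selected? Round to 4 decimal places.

Compute the likelihood of the observed sequence for each case: P(data | box A) = (3/5)(1/5) = 0.12; P(data | box B) = (7/12)(3/12) = 0.14583; P(data | box C) = (3/7)(2/7) = 0.12245.
Weighting by the prior gives 1/3 · 0.12 = 0.04, 1/3 · 0.14583 = 0.048611, 1/3 · 0.12245 = 0.040816; with total 0.12943.
Therefore the posterior P(box B | data) = (0.048611) / (0.12943) = 0.37559.

0.3756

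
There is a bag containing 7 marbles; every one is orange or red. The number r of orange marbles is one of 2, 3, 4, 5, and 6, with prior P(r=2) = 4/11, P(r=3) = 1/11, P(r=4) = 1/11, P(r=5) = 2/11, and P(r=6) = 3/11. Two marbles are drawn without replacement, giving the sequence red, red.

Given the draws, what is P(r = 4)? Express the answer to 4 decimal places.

Under each hypothesis, the probability of the observed sequence is: P(data | r = 2) = (5/7)(4/6) = 10/21; P(data | r = 3) = (4/7)(3/6) = 2/7; P(data | r = 4) = (3/7)(2/6) = 1/7; P(data | r = 5) = (2/7)(1/6) = 1/21; P(data | r = 6) = (1/7)(0/6) = 0.
Multiplying each by its prior: 4/11 · 10/21 = 40/231, 1/11 · 2/7 = 2/77, 1/11 · 1/7 = 1/77, 2/11 · 1/21 = 2/231, 3/11 · 0 = 0; these sum to 17/77.
By Bayes' rule, P(r = 4 | data) = (1/77) / (17/77) = 1/17.

0.0588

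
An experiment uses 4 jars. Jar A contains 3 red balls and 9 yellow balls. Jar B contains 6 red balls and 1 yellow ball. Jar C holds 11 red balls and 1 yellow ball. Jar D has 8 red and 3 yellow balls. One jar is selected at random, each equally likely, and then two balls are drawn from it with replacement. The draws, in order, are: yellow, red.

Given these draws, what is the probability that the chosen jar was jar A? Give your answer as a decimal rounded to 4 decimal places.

0.3207

Under each hypothesis, the probability of the observed sequence is: P(data | jar A) = (9/12)(3/12) = 0.1875; P(data | jar B) = (1/7)(6/7) = 0.12245; P(data | jar C) = (1/12)(11/12) = 0.076389; P(data | jar D) = (3/11)(8/11) = 0.19835.
Weighting by the prior gives 1/4 · 0.1875 = 0.046875, 1/4 · 0.12245 = 0.030612, 1/4 · 0.076389 = 0.019097, 1/4 · 0.19835 = 0.049587; summing to 0.14617.
Hence P(jar A | data) = (0.046875) / (0.14617) = 0.32069.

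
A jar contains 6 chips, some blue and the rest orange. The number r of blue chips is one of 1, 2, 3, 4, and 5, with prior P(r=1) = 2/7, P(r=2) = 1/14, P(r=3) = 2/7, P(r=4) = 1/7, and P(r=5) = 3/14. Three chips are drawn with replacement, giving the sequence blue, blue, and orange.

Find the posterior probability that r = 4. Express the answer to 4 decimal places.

0.2261

Under each hypothesis, the probability of the observed sequence is: P(data | r = 1) = (1/6)(1/6)(5/6) = 0.023148; P(data | r = 2) = (2/6)(2/6)(4/6) = 0.074074; P(data | r = 3) = (3/6)(3/6)(3/6) = 0.125; P(data | r = 4) = (4/6)(4/6)(2/6) = 0.14815; P(data | r = 5) = (5/6)(5/6)(1/6) = 0.11574.
Weighting by the prior gives 2/7 · 0.023148 = 0.0066138, 1/14 · 0.074074 = 0.005291, 2/7 · 0.125 = 0.035714, 1/7 · 0.14815 = 0.021164, 3/14 · 0.11574 = 0.024802; summing to 0.093585.
So P(r = 4 | data) = (0.021164) / (0.093585) = 0.22615.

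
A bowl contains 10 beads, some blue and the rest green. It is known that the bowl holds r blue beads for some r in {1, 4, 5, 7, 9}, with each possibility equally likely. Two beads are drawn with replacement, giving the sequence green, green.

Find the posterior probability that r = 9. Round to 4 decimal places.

0.0066

For each hypothesis, P(data | H) works out to: P(data | r = 1) = (9/10)(9/10) = 81/100; P(data | r = 4) = (6/10)(6/10) = 9/25; P(data | r = 5) = (5/10)(5/10) = 1/4; P(data | r = 7) = (3/10)(3/10) = 9/100; P(data | r = 9) = (1/10)(1/10) = 1/100.
The prior-weighted likelihoods are 1/5 · 81/100 = 81/500, 1/5 · 9/25 = 9/125, 1/5 · 1/4 = 1/20, 1/5 · 9/100 = 9/500, 1/5 · 1/100 = 1/500; these sum to 38/125.
By Bayes' rule, P(r = 9 | data) = (1/500) / (38/125) = 1/152.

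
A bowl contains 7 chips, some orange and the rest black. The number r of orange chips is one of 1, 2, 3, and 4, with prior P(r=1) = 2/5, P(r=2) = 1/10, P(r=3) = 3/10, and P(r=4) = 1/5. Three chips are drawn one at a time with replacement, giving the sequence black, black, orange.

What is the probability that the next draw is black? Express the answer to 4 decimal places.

Compute the likelihood of the observed sequence for each case: P(data | r = 1) = (6/7)(6/7)(1/7) = 0.10496; P(data | r = 2) = (5/7)(5/7)(2/7) = 0.14577; P(data | r = 3) = (4/7)(4/7)(3/7) = 0.13994; P(data | r = 4) = (3/7)(3/7)(4/7) = 0.10496.
Weighting by the prior gives 2/5 · 0.10496 = 0.041983, 1/10 · 0.14577 = 0.014577, 3/10 · 0.13994 = 0.041983, 1/5 · 0.10496 = 0.020991; these sum to 0.11953.
Normalising, the posterior is P(r = 1 | data) = 0.35122, P(r = 2 | data) = 0.12195, P(r = 3 | data) = 0.35122, P(r = 4 | data) = 0.17561.
So P(black next | data) = Σ P(black next | H) P(H | data) = (6/7)(0.35122) + (5/7)(0.12195) + (4/7)(0.35122) + (3/7)(0.17561) = 0.66411.

0.6641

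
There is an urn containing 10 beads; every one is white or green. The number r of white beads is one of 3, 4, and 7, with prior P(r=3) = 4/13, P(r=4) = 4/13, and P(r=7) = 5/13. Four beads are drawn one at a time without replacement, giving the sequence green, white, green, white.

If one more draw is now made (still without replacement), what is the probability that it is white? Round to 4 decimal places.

0.4579

Under each hypothesis, the probability of the observed sequence is: P(data | r = 3) = (7/10)(3/9)(6/8)(2/7) = 0.05; P(data | r = 4) = (6/10)(4/9)(5/8)(3/7) = 0.071429; P(data | r = 7) = (3/10)(7/9)(2/8)(6/7) = 0.05.
Multiplying each by its prior: 4/13 · 0.05 = 0.015385, 4/13 · 0.071429 = 0.021978, 5/13 · 0.05 = 0.019231; summing to 0.056593.
Dividing through by the total gives posterior P(r = 3 | data) = 0.27184, P(r = 4 | data) = 0.38835, P(r = 7 | data) = 0.33981.
So P(white next | data) = Σ P(white next | H) P(H | data) = (1/6)(0.27184) + (1/3)(0.38835) + (5/6)(0.33981) = 0.45793.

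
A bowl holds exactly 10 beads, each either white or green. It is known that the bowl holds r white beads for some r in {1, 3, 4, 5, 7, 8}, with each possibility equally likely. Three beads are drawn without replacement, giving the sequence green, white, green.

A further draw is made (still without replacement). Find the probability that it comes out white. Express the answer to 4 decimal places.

0.4130

The likelihood of the observed sequence under each hypothesis: P(data | r = 1) = (9/10)(1/9)(8/8) = 0.1; P(data | r = 3) = (7/10)(3/9)(6/8) = 0.175; P(data | r = 4) = (6/10)(4/9)(5/8) = 0.16667; P(data | r = 5) = (5/10)(5/9)(4/8) = 0.13889; P(data | r = 7) = (3/10)(7/9)(2/8) = 0.058333; P(data | r = 8) = (2/10)(8/9)(1/8) = 0.022222.
Weighting by the prior gives 1/6 · 0.1 = 0.016667, 1/6 · 0.175 = 0.029167, 1/6 · 0.16667 = 0.027778, 1/6 · 0.13889 = 0.023148, 1/6 · 0.058333 = 0.0097222, 1/6 · 0.022222 = 0.0037037; summing to 0.11019.
Dividing through by the total gives posterior P(r = 1 | data) = 0.15126, P(r = 3 | data) = 0.26471, P(r = 4 | data) = 0.2521, P(r = 5 | data) = 0.21008, P(r = 7 | data) = 0.088235, P(r = 8 | data) = 0.033613.
Averaging over the posterior, P(white next | data) = (0)(0.15126) + (2/7)(0.26471) + (3/7)(0.2521) + (4/7)(0.21008) + (6/7)(0.088235) + (1)(0.033613) = 0.41297.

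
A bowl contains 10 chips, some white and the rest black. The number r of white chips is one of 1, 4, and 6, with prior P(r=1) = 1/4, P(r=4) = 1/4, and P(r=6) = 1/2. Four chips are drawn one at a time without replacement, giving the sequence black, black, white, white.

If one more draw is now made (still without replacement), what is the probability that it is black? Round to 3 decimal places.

0.444

The likelihood of the observed sequence under each hypothesis: P(data | r = 1) = (9/10)(8/9)(1/8)(0/7) = 0; P(data | r = 4) = (6/10)(5/9)(4/8)(3/7) = 1/14; P(data | r = 6) = (4/10)(3/9)(6/8)(5/7) = 1/14.
The prior-weighted likelihoods are 1/4 · 0 = 0, 1/4 · 1/14 = 1/56, 1/2 · 1/14 = 1/28; with total 3/56.
Normalising, the posterior is P(r = 1 | data) = 0, P(r = 4 | data) = 1/3, P(r = 6 | data) = 2/3.
So P(black next | data) = Σ P(black next | H) P(H | data) = (2/3)(1/3) + (1/3)(2/3) = 4/9.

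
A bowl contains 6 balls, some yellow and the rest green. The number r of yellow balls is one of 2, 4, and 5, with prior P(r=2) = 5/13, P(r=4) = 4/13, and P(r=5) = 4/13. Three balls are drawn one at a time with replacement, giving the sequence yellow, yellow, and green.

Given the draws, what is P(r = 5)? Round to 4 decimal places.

Under each hypothesis, the probability of the observed sequence is: P(data | r = 2) = (2/6)(2/6)(4/6) = 2/27; P(data | r = 4) = (4/6)(4/6)(2/6) = 4/27; P(data | r = 5) = (5/6)(5/6)(1/6) = 25/216.
Multiplying each by its prior: 5/13 · 2/27 = 10/351, 4/13 · 4/27 = 16/351, 4/13 · 25/216 = 25/702; with total 77/702.
So P(r = 5 | data) = (25/702) / (77/702) = 25/77.

0.3247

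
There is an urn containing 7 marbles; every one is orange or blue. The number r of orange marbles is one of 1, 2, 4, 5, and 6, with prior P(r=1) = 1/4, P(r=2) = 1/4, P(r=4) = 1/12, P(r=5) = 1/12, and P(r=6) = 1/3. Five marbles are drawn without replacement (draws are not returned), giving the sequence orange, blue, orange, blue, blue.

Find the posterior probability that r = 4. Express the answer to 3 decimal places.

Under each hypothesis, the probability of the observed sequence is: P(data | r = 1) = (1/7)(6/6)(0/5) = 0; P(data | r = 2) = (2/7)(5/6)(1/5)(4/4)(3/3) = 1/21; P(data | r = 4) = (4/7)(3/6)(3/5)(2/4)(1/3) = 1/35; P(data | r = 5) = (5/7)(2/6)(4/5)(1/4)(0/3) = 0; P(data | r = 6) = (6/7)(1/6)(5/5)(0/4) = 0.
Multiplying each by its prior: 1/4 · 0 = 0, 1/4 · 1/21 = 1/84, 1/12 · 1/35 = 1/420, 1/12 · 0 = 0, 1/3 · 0 = 0; summing to 1/70.
By Bayes' rule, P(r = 4 | data) = (1/420) / (1/70) = 1/6.

0.167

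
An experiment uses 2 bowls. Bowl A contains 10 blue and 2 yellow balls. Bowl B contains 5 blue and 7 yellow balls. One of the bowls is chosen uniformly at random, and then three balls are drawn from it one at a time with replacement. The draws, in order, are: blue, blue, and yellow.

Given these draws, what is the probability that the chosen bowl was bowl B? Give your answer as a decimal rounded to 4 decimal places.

0.4667

Compute the likelihood of the observed sequence for each case: P(data | bowl A) = (10/12)(10/12)(2/12) = 0.11574; P(data | bowl B) = (5/12)(5/12)(7/12) = 0.10127.
Multiplying each by its prior: 1/2 · 0.11574 = 0.05787, 1/2 · 0.10127 = 0.050637; summing to 0.10851.
Therefore the posterior P(bowl B | data) = (0.050637) / (0.10851) = 0.46667.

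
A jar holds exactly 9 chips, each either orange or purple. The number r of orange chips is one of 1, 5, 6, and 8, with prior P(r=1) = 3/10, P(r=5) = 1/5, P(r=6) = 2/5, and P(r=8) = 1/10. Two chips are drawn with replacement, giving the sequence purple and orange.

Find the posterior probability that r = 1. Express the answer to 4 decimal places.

0.1667

Under each hypothesis, the probability of the observed sequence is: P(data | r = 1) = (8/9)(1/9) = 8/81; P(data | r = 5) = (4/9)(5/9) = 20/81; P(data | r = 6) = (3/9)(6/9) = 2/9; P(data | r = 8) = (1/9)(8/9) = 8/81.
Multiplying each by its prior: 3/10 · 8/81 = 4/135, 1/5 · 20/81 = 4/81, 2/5 · 2/9 = 4/45, 1/10 · 8/81 = 4/405; summing to 8/45.
Therefore the posterior P(r = 1 | data) = (4/135) / (8/45) = 1/6.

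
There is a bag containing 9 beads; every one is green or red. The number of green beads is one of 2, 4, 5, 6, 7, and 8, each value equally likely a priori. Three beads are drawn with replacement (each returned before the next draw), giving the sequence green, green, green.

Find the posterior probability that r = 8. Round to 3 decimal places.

0.404

Compute the likelihood of the observed sequence for each case: P(data | r = 2) = (2/9)(2/9)(2/9) = 0.010974; P(data | r = 4) = (4/9)(4/9)(4/9) = 0.087791; P(data | r = 5) = (5/9)(5/9)(5/9) = 0.17147; P(data | r = 6) = (6/9)(6/9)(6/9) = 0.2963; P(data | r = 7) = (7/9)(7/9)(7/9) = 0.47051; P(data | r = 8) = (8/9)(8/9)(8/9) = 0.70233.
Weighting by the prior gives 1/6 · 0.010974 = 0.001829, 1/6 · 0.087791 = 0.014632, 1/6 · 0.17147 = 0.028578, 1/6 · 0.2963 = 0.049383, 1/6 · 0.47051 = 0.078418, 1/6 · 0.70233 = 0.11706; with total 0.28989.
So P(r = 8 | data) = (0.11706) / (0.28989) = 0.40379.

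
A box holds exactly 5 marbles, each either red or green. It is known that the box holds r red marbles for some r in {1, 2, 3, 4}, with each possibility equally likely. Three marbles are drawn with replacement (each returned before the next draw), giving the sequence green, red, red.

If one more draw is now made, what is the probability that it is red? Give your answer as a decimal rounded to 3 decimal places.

For each hypothesis, P(data | H) works out to: P(data | r = 1) = (4/5)(1/5)(1/5) = 4/125; P(data | r = 2) = (3/5)(2/5)(2/5) = 12/125; P(data | r = 3) = (2/5)(3/5)(3/5) = 18/125; P(data | r = 4) = (1/5)(4/5)(4/5) = 16/125.
Multiplying each by its prior: 1/4 · 4/125 = 1/125, 1/4 · 12/125 = 3/125, 1/4 · 18/125 = 9/250, 1/4 · 16/125 = 4/125; summing to 1/10.
Dividing through by the total gives posterior P(r = 1 | data) = 2/25, P(r = 2 | data) = 6/25, P(r = 3 | data) = 9/25, P(r = 4 | data) = 8/25.
So P(red next | data) = Σ P(red next | H) P(H | data) = (1/5)(2/25) + (2/5)(6/25) + (3/5)(9/25) + (4/5)(8/25) = 73/125.

0.584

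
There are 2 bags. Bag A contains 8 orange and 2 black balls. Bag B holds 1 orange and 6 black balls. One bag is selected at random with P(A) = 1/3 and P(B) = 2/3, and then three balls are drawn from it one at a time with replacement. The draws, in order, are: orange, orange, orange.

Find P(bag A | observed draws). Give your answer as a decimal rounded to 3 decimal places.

0.989

The likelihood of the observed sequence under each hypothesis: P(data | bag A) = (8/10)(8/10)(8/10) = 0.512; P(data | bag B) = (1/7)(1/7)(1/7) = 0.0029155.
The prior-weighted likelihoods are 1/3 · 0.512 = 0.17067, 2/3 · 0.0029155 = 0.0019436; these sum to 0.17261.
By Bayes' rule, P(bag A | data) = (0.17067) / (0.17261) = 0.98874.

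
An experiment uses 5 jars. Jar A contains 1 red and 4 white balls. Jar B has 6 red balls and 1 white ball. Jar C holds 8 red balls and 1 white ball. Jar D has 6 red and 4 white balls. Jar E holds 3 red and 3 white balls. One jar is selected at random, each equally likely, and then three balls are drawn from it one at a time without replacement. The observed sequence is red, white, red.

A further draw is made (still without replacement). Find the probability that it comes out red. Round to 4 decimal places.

0.6996

Compute the likelihood of the observed sequence for each case: P(data | jar A) = (1/5)(4/4)(0/3) = 0; P(data | jar B) = (6/7)(1/6)(5/5) = 0.14286; P(data | jar C) = (8/9)(1/8)(7/7) = 0.11111; P(data | jar D) = (6/10)(4/9)(5/8) = 0.16667; P(data | jar E) = (3/6)(3/5)(2/4) = 0.15.
The prior-weighted likelihoods are 1/5 · 0 = 0, 1/5 · 0.14286 = 0.028571, 1/5 · 0.11111 = 0.022222, 1/5 · 0.16667 = 0.033333, 1/5 · 0.15 = 0.03; these sum to 0.11413.
Normalising, the posterior is P(jar A | data) = 0, P(jar B | data) = 0.25035, P(jar C | data) = 0.19471, P(jar D | data) = 0.29207, P(jar E | data) = 0.26287.
Averaging over the posterior, P(red next | data) = (1)(0.25035) + (1)(0.19471) + (4/7)(0.29207) + (1/3)(0.26287) = 0.69958.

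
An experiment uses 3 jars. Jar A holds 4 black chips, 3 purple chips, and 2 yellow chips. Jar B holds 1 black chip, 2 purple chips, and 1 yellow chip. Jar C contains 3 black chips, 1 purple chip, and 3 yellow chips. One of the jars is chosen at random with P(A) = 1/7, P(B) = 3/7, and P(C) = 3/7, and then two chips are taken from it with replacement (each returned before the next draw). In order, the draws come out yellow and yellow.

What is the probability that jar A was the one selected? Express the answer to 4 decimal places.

0.0627

Under each hypothesis, the probability of the observed sequence is: P(data | jar A) = (2/9)(2/9) = 0.049383; P(data | jar B) = (1/4)(1/4) = 0.0625; P(data | jar C) = (3/7)(3/7) = 0.18367.
Multiplying each by its prior: 1/7 · 0.049383 = 0.0070547, 3/7 · 0.0625 = 0.026786, 3/7 · 0.18367 = 0.078717; summing to 0.11256.
By Bayes' rule, P(jar A | data) = (0.0070547) / (0.11256) = 0.062676.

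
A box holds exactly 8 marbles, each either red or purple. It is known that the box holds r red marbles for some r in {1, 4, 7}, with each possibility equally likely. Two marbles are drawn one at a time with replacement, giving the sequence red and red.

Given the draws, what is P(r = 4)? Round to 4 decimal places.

Under each hypothesis, the probability of the observed sequence is: P(data | r = 1) = (1/8)(1/8) = 1/64; P(data | r = 4) = (4/8)(4/8) = 1/4; P(data | r = 7) = (7/8)(7/8) = 49/64.
The prior-weighted likelihoods are 1/3 · 1/64 = 1/192, 1/3 · 1/4 = 1/12, 1/3 · 49/64 = 49/192; with total 11/32.
By Bayes' rule, P(r = 4 | data) = (1/12) / (11/32) = 8/33.

0.2424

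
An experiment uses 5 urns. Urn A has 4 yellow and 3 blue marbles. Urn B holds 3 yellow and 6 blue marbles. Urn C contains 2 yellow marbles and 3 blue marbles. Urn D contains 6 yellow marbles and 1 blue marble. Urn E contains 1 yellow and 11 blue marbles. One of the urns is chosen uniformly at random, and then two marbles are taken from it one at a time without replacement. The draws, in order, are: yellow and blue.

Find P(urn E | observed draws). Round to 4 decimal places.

For each hypothesis, P(data | H) works out to: P(data | urn A) = (4/7)(3/6) = 0.28571; P(data | urn B) = (3/9)(6/8) = 0.25; P(data | urn C) = (2/5)(3/4) = 0.3; P(data | urn D) = (6/7)(1/6) = 0.14286; P(data | urn E) = (1/12)(11/11) = 0.083333.
The prior-weighted likelihoods are 1/5 · 0.28571 = 0.057143, 1/5 · 0.25 = 0.05, 1/5 · 0.3 = 0.06, 1/5 · 0.14286 = 0.028571, 1/5 · 0.083333 = 0.016667; these sum to 0.21238.
So P(urn E | data) = (0.016667) / (0.21238) = 0.078475.

0.0785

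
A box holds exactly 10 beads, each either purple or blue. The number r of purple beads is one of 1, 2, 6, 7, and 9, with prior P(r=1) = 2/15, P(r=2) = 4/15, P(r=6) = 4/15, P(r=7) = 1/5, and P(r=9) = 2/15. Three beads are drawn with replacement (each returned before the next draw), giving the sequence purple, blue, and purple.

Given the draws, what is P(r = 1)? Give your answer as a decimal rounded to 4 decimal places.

0.0136

Under each hypothesis, the probability of the observed sequence is: P(data | r = 1) = (1/10)(9/10)(1/10) = 0.009; P(data | r = 2) = (2/10)(8/10)(2/10) = 0.032; P(data | r = 6) = (6/10)(4/10)(6/10) = 0.144; P(data | r = 7) = (7/10)(3/10)(7/10) = 0.147; P(data | r = 9) = (9/10)(1/10)(9/10) = 0.081.
Multiplying each by its prior: 2/15 · 0.009 = 0.0012, 4/15 · 0.032 = 0.0085333, 4/15 · 0.144 = 0.0384, 1/5 · 0.147 = 0.0294, 2/15 · 0.081 = 0.0108; summing to 0.088333.
Therefore the posterior P(r = 1 | data) = (0.0012) / (0.088333) = 0.013585.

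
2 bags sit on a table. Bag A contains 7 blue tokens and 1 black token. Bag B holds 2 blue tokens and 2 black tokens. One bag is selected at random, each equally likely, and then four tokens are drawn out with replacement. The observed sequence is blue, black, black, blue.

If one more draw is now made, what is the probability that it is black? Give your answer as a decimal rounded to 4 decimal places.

0.4398

The likelihood of the observed sequence under each hypothesis: P(data | bag A) = (7/8)(1/8)(1/8)(7/8) = 0.011963; P(data | bag B) = (2/4)(2/4)(2/4)(2/4) = 0.0625.
Multiplying each by its prior: 1/2 · 0.011963 = 0.0059814, 1/2 · 0.0625 = 0.03125; summing to 0.037231.
The posterior is then P(bag A | data) = 0.16066, P(bag B | data) = 0.83934.
So P(black next | data) = Σ P(black next | H) P(H | data) = (1/8)(0.16066) + (1/2)(0.83934) = 0.43975.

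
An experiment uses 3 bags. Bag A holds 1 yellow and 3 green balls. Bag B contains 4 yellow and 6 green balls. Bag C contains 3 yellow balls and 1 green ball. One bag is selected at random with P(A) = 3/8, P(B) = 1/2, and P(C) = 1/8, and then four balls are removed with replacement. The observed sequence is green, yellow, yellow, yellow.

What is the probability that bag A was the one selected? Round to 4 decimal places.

The likelihood of the observed sequence under each hypothesis: P(data | bag A) = (3/4)(1/4)(1/4)(1/4) = 0.011719; P(data | bag B) = (6/10)(4/10)(4/10)(4/10) = 0.0384; P(data | bag C) = (1/4)(3/4)(3/4)(3/4) = 0.10547.
Weighting by the prior gives 3/8 · 0.011719 = 0.0043945, 1/2 · 0.0384 = 0.0192, 1/8 · 0.10547 = 0.013184; summing to 0.036778.
Hence P(bag A | data) = (0.0043945) / (0.036778) = 0.11949.

0.1195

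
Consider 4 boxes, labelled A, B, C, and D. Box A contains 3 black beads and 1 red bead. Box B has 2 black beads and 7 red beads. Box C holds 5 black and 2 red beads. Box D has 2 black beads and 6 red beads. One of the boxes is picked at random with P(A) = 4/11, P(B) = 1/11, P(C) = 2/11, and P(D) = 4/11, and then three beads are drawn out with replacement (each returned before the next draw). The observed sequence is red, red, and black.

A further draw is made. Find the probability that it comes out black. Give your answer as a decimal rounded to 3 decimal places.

Compute the likelihood of the observed sequence for each case: P(data | box A) = (1/4)(1/4)(3/4) = 0.046875; P(data | box B) = (7/9)(7/9)(2/9) = 0.13443; P(data | box C) = (2/7)(2/7)(5/7) = 0.058309; P(data | box D) = (6/8)(6/8)(2/8) = 0.14062.
Weighting by the prior gives 4/11 · 0.046875 = 0.017045, 1/11 · 0.13443 = 0.012221, 2/11 · 0.058309 = 0.010602, 4/11 · 0.14062 = 0.051136; with total 0.091004.
Normalising, the posterior is P(box A | data) = 0.1873, P(box B | data) = 0.13429, P(box C | data) = 0.1165, P(box D | data) = 0.56191.
So P(black next | data) = Σ P(black next | H) P(H | data) = (3/4)(0.1873) + (2/9)(0.13429) + (5/7)(0.1165) + (1/4)(0.56191) = 0.39401.

0.394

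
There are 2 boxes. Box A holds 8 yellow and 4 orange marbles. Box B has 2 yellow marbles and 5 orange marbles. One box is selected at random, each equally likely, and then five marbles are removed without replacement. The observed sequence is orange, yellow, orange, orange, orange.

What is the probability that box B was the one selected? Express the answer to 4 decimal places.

Compute the likelihood of the observed sequence for each case: P(data | box A) = (4/12)(8/11)(3/10)(2/9)(1/8) = 0.0020202; P(data | box B) = (5/7)(2/6)(4/5)(3/4)(2/3) = 0.095238.
The prior-weighted likelihoods are 1/2 · 0.0020202 = 0.0010101, 1/2 · 0.095238 = 0.047619; summing to 0.048629.
So P(box B | data) = (0.047619) / (0.048629) = 0.97923.

0.9792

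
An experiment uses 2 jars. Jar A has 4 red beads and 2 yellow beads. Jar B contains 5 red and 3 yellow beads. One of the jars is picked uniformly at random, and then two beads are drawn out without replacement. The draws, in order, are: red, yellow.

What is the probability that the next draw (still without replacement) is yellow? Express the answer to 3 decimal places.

0.292

Under each hypothesis, the probability of the observed sequence is: P(data | jar A) = (4/6)(2/5) = 0.26667; P(data | jar B) = (5/8)(3/7) = 0.26786.
Multiplying each by its prior: 1/2 · 0.26667 = 0.13333, 1/2 · 0.26786 = 0.13393; summing to 0.26726.
Dividing through by the total gives posterior P(jar A | data) = 0.49889, P(jar B | data) = 0.50111.
The predictive probability is P(yellow next | data) = (1/4)(0.49889) + (1/3)(0.50111) = 0.29176.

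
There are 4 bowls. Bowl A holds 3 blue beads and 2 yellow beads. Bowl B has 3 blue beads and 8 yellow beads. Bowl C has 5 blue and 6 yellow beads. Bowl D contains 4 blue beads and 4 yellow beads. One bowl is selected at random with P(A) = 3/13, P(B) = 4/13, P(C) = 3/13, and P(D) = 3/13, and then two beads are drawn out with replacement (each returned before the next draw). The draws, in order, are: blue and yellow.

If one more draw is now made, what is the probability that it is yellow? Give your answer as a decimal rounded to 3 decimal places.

Compute the likelihood of the observed sequence for each case: P(data | bowl A) = (3/5)(2/5) = 0.24; P(data | bowl B) = (3/11)(8/11) = 0.19835; P(data | bowl C) = (5/11)(6/11) = 0.24793; P(data | bowl D) = (4/8)(4/8) = 0.25.
Multiplying each by its prior: 3/13 · 0.24 = 0.055385, 4/13 · 0.19835 = 0.06103, 3/13 · 0.24793 = 0.057216, 3/13 · 0.25 = 0.057692; summing to 0.23132.
The posterior is then P(bowl A | data) = 0.23943, P(bowl B | data) = 0.26383, P(bowl C | data) = 0.24734, P(bowl D | data) = 0.2494.
So P(yellow next | data) = Σ P(yellow next | H) P(H | data) = (2/5)(0.23943) + (8/11)(0.26383) + (6/11)(0.24734) + (1/2)(0.2494) = 0.54726.

0.547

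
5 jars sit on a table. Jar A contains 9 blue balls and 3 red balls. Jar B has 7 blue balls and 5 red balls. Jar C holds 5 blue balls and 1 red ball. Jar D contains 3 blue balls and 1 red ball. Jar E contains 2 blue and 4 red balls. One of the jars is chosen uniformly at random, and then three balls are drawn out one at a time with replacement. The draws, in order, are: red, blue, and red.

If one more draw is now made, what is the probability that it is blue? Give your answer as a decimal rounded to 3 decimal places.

0.541

For each hypothesis, P(data | H) works out to: P(data | jar A) = (3/12)(9/12)(3/12) = 0.046875; P(data | jar B) = (5/12)(7/12)(5/12) = 0.10127; P(data | jar C) = (1/6)(5/6)(1/6) = 0.023148; P(data | jar D) = (1/4)(3/4)(1/4) = 0.046875; P(data | jar E) = (4/6)(2/6)(4/6) = 0.14815.
Multiplying each by its prior: 1/5 · 0.046875 = 0.009375, 1/5 · 0.10127 = 0.020255, 1/5 · 0.023148 = 0.0046296, 1/5 · 0.046875 = 0.009375, 1/5 · 0.14815 = 0.02963; these sum to 0.073264.
The posterior is then P(jar A | data) = 0.12796, P(jar B | data) = 0.27646, P(jar C | data) = 0.063191, P(jar D | data) = 0.12796, P(jar E | data) = 0.40442.
Averaging over the posterior, P(blue next | data) = (3/4)(0.12796) + (7/12)(0.27646) + (5/6)(0.063191) + (3/4)(0.12796) + (1/3)(0.40442) = 0.54068.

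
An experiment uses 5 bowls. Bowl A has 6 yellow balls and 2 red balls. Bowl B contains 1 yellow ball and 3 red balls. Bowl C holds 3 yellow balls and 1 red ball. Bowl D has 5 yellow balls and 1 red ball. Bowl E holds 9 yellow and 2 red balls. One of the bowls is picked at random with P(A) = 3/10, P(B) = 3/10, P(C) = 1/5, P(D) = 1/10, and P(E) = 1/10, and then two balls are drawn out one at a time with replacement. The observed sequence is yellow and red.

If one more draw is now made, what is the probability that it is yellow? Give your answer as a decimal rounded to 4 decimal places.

Compute the likelihood of the observed sequence for each case: P(data | bowl A) = (6/8)(2/8) = 0.1875; P(data | bowl B) = (1/4)(3/4) = 0.1875; P(data | bowl C) = (3/4)(1/4) = 0.1875; P(data | bowl D) = (5/6)(1/6) = 0.13889; P(data | bowl E) = (9/11)(2/11) = 0.14876.
Multiplying each by its prior: 3/10 · 0.1875 = 0.05625, 3/10 · 0.1875 = 0.05625, 1/5 · 0.1875 = 0.0375, 1/10 · 0.13889 = 0.013889, 1/10 · 0.14876 = 0.014876; summing to 0.17876.
Dividing through by the total gives posterior P(bowl A | data) = 0.31466, P(bowl B | data) = 0.31466, P(bowl C | data) = 0.20977, P(bowl D | data) = 0.077694, P(bowl E | data) = 0.083216.
So P(yellow next | data) = Σ P(yellow next | H) P(H | data) = (3/4)(0.31466) + (1/4)(0.31466) + (3/4)(0.20977) + (5/6)(0.077694) + (9/11)(0.083216) = 0.60482.

0.6048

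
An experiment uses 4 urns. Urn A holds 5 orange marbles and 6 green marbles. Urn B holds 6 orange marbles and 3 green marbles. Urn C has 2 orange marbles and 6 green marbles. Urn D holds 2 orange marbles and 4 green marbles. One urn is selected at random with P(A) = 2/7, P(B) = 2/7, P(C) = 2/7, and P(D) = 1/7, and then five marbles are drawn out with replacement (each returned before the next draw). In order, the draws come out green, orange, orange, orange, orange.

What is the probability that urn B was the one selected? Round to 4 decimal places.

0.6846

Compute the likelihood of the observed sequence for each case: P(data | urn A) = (6/11)(5/11)(5/11)(5/11)(5/11) = 0.023285; P(data | urn B) = (3/9)(6/9)(6/9)(6/9)(6/9) = 0.065844; P(data | urn C) = (6/8)(2/8)(2/8)(2/8)(2/8) = 0.0029297; P(data | urn D) = (4/6)(2/6)(2/6)(2/6)(2/6) = 0.0082305.
The prior-weighted likelihoods are 2/7 · 0.023285 = 0.0066527, 2/7 · 0.065844 = 0.018812, 2/7 · 0.0029297 = 0.00083705, 1/7 · 0.0082305 = 0.0011758; these sum to 0.027478.
Therefore the posterior P(urn B | data) = (0.018812) / (0.027478) = 0.68464.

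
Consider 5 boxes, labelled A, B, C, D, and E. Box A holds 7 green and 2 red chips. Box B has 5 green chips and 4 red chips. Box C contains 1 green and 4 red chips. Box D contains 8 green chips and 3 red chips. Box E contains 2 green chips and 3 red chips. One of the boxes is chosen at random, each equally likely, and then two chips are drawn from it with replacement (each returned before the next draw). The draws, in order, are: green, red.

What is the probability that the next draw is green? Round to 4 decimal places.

0.5342

Compute the likelihood of the observed sequence for each case: P(data | box A) = (7/9)(2/9) = 0.17284; P(data | box B) = (5/9)(4/9) = 0.24691; P(data | box C) = (1/5)(4/5) = 0.16; P(data | box D) = (8/11)(3/11) = 0.19835; P(data | box E) = (2/5)(3/5) = 0.24.
Weighting by the prior gives 1/5 · 0.17284 = 0.034568, 1/5 · 0.24691 = 0.049383, 1/5 · 0.16 = 0.032, 1/5 · 0.19835 = 0.039669, 1/5 · 0.24 = 0.048; with total 0.20362.
Normalising, the posterior is P(box A | data) = 0.16977, P(box B | data) = 0.24252, P(box C | data) = 0.15716, P(box D | data) = 0.19482, P(box E | data) = 0.23573.
Averaging over the posterior, P(green next | data) = (7/9)(0.16977) + (5/9)(0.24252) + (1/5)(0.15716) + (8/11)(0.19482) + (2/5)(0.23573) = 0.53419.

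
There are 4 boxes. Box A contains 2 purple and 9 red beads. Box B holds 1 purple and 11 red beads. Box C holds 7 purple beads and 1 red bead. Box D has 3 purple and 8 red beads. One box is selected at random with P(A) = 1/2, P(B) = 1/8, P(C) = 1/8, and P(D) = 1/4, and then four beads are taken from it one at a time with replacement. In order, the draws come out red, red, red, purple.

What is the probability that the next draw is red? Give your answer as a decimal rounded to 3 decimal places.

0.798

The likelihood of the observed sequence under each hypothesis: P(data | box A) = (9/11)(9/11)(9/11)(2/11) = 0.099583; P(data | box B) = (11/12)(11/12)(11/12)(1/12) = 0.064188; P(data | box C) = (1/8)(1/8)(1/8)(7/8) = 0.001709; P(data | box D) = (8/11)(8/11)(8/11)(3/11) = 0.10491.
The prior-weighted likelihoods are 1/2 · 0.099583 = 0.049792, 1/8 · 0.064188 = 0.0080235, 1/8 · 0.001709 = 0.00021362, 1/4 · 0.10491 = 0.026228; summing to 0.084257.
Normalising, the posterior is P(box A | data) = 0.59095, P(box B | data) = 0.095227, P(box C | data) = 0.0025354, P(box D | data) = 0.31128.
So P(red next | data) = Σ P(red next | H) P(H | data) = (9/11)(0.59095) + (11/12)(0.095227) + (1/8)(0.0025354) + (8/11)(0.31128) = 0.7975.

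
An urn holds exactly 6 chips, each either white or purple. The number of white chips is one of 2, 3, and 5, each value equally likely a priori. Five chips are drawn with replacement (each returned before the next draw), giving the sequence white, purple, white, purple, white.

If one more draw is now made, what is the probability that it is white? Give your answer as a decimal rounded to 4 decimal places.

Under each hypothesis, the probability of the observed sequence is: P(data | r = 2) = (2/6)(4/6)(2/6)(4/6)(2/6) = 0.016461; P(data | r = 3) = (3/6)(3/6)(3/6)(3/6)(3/6) = 0.03125; P(data | r = 5) = (5/6)(1/6)(5/6)(1/6)(5/6) = 0.016075.
Multiplying each by its prior: 1/3 · 0.016461 = 0.005487, 1/3 · 0.03125 = 0.010417, 1/3 · 0.016075 = 0.0053584; these sum to 0.021262.
Normalising, the posterior is P(r = 2 | data) = 0.25806, P(r = 3 | data) = 0.48992, P(r = 5 | data) = 0.25202.
Averaging over the posterior, P(white next | data) = (1/3)(0.25806) + (1/2)(0.48992) + (5/6)(0.25202) = 0.54099.

0.5410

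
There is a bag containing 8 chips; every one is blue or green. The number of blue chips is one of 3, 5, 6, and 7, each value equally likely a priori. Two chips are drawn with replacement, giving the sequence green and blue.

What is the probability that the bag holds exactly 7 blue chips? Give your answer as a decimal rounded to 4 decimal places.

For each hypothesis, P(data | H) works out to: P(data | r = 3) = (5/8)(3/8) = 15/64; P(data | r = 5) = (3/8)(5/8) = 15/64; P(data | r = 6) = (2/8)(6/8) = 3/16; P(data | r = 7) = (1/8)(7/8) = 7/64.
Weighting by the prior gives 1/4 · 15/64 = 15/256, 1/4 · 15/64 = 15/256, 1/4 · 3/16 = 3/64, 1/4 · 7/64 = 7/256; with total 49/256.
Hence P(r = 7 | data) = (7/256) / (49/256) = 1/7.

0.1429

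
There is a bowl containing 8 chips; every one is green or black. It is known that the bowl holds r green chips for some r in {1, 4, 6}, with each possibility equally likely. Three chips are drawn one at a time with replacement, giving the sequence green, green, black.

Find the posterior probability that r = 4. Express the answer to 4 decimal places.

For each hypothesis, P(data | H) works out to: P(data | r = 1) = (1/8)(1/8)(7/8) = 0.013672; P(data | r = 4) = (4/8)(4/8)(4/8) = 0.125; P(data | r = 6) = (6/8)(6/8)(2/8) = 0.14062.
The prior-weighted likelihoods are 1/3 · 0.013672 = 0.0045573, 1/3 · 0.125 = 0.041667, 1/3 · 0.14062 = 0.046875; these sum to 0.093099.
Therefore the posterior P(r = 4 | data) = (0.041667) / (0.093099) = 0.44755.

0.4476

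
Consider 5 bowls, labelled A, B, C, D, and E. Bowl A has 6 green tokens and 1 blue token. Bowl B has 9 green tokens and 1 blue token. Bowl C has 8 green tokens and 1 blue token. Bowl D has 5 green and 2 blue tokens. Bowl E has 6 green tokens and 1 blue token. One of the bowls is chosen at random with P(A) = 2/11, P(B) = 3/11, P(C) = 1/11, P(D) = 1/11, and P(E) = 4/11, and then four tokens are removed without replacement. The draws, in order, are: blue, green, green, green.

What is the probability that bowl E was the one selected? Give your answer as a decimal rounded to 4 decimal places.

0.4049

Under each hypothesis, the probability of the observed sequence is: P(data | bowl A) = (1/7)(6/6)(5/5)(4/4) = 1/7; P(data | bowl B) = (1/10)(9/9)(8/8)(7/7) = 1/10; P(data | bowl C) = (1/9)(8/8)(7/7)(6/6) = 1/9; P(data | bowl D) = (2/7)(5/6)(4/5)(3/4) = 1/7; P(data | bowl E) = (1/7)(6/6)(5/5)(4/4) = 1/7.
Multiplying each by its prior: 2/11 · 1/7 = 2/77, 3/11 · 1/10 = 3/110, 1/11 · 1/9 = 1/99, 1/11 · 1/7 = 1/77, 4/11 · 1/7 = 4/77; these sum to 127/990.
So P(bowl E | data) = (4/77) / (127/990) = 360/889.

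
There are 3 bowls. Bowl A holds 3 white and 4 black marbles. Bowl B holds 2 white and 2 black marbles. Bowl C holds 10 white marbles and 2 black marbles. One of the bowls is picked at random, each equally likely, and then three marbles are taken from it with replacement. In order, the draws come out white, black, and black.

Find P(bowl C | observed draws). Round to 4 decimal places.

Compute the likelihood of the observed sequence for each case: P(data | bowl A) = (3/7)(4/7)(4/7) = 0.13994; P(data | bowl B) = (2/4)(2/4)(2/4) = 0.125; P(data | bowl C) = (10/12)(2/12)(2/12) = 0.023148.
The prior-weighted likelihoods are 1/3 · 0.13994 = 0.046647, 1/3 · 0.125 = 0.041667, 1/3 · 0.023148 = 0.007716; summing to 0.09603.
By Bayes' rule, P(bowl C | data) = (0.007716) / (0.09603) = 0.08035.

0.0804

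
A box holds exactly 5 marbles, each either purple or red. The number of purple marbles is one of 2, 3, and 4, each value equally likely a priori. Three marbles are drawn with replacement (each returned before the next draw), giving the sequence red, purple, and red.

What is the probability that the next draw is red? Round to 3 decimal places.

Under each hypothesis, the probability of the observed sequence is: P(data | r = 2) = (3/5)(2/5)(3/5) = 18/125; P(data | r = 3) = (2/5)(3/5)(2/5) = 12/125; P(data | r = 4) = (1/5)(4/5)(1/5) = 4/125.
The prior-weighted likelihoods are 1/3 · 18/125 = 6/125, 1/3 · 12/125 = 4/125, 1/3 · 4/125 = 4/375; these sum to 34/375.
Dividing through by the total gives posterior P(r = 2 | data) = 9/17, P(r = 3 | data) = 6/17, P(r = 4 | data) = 2/17.
So P(red next | data) = Σ P(red next | H) P(H | data) = (3/5)(9/17) + (2/5)(6/17) + (1/5)(2/17) = 41/85.

0.482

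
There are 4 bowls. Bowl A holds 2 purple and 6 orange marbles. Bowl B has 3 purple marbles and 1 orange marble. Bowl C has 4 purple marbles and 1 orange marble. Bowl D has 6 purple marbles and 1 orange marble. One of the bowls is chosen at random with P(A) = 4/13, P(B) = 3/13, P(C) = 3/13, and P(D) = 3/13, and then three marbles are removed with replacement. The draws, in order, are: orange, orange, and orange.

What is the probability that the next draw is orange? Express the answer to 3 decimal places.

For each hypothesis, P(data | H) works out to: P(data | bowl A) = (6/8)(6/8)(6/8) = 0.42188; P(data | bowl B) = (1/4)(1/4)(1/4) = 0.015625; P(data | bowl C) = (1/5)(1/5)(1/5) = 0.008; P(data | bowl D) = (1/7)(1/7)(1/7) = 0.0029155.
Multiplying each by its prior: 4/13 · 0.42188 = 0.12981, 3/13 · 0.015625 = 0.0036058, 3/13 · 0.008 = 0.0018462, 3/13 · 0.0029155 = 0.0006728; summing to 0.13593.
Normalising, the posterior is P(bowl A | data) = 0.95494, P(bowl B | data) = 0.026526, P(bowl C | data) = 0.013581, P(bowl D | data) = 0.0049495.
The predictive probability is P(orange next | data) = (3/4)(0.95494) + (1/4)(0.026526) + (1/5)(0.013581) + (1/7)(0.0049495) = 0.72626.

0.726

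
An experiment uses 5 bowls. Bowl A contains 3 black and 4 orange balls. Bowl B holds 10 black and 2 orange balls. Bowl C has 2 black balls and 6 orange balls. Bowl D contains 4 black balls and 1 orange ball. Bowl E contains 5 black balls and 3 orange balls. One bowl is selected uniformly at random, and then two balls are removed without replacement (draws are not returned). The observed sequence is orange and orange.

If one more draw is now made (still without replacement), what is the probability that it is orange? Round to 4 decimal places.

Under each hypothesis, the probability of the observed sequence is: P(data | bowl A) = (4/7)(3/6) = 0.28571; P(data | bowl B) = (2/12)(1/11) = 0.015152; P(data | bowl C) = (6/8)(5/7) = 0.53571; P(data | bowl D) = (1/5)(0/4) = 0; P(data | bowl E) = (3/8)(2/7) = 0.10714.
The prior-weighted likelihoods are 1/5 · 0.28571 = 0.057143, 1/5 · 0.015152 = 0.0030303, 1/5 · 0.53571 = 0.10714, 1/5 · 0 = 0, 1/5 · 0.10714 = 0.021429; with total 0.18874.
Dividing through by the total gives posterior P(bowl A | data) = 0.30275, P(bowl B | data) = 0.016055, P(bowl C | data) = 0.56766, P(bowl D | data) = 0, P(bowl E | data) = 0.11353.
Averaging over the posterior, P(orange next | data) = (2/5)(0.30275) + (0)(0.016055) + (2/3)(0.56766) + (1/6)(0.11353) = 0.51846.

0.5185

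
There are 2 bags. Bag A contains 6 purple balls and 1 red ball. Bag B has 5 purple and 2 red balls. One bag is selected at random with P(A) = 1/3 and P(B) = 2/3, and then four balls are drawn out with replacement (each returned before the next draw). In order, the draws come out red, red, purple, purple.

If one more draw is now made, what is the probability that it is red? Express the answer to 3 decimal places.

0.264

For each hypothesis, P(data | H) works out to: P(data | bag A) = (1/7)(1/7)(6/7)(6/7) = 0.014994; P(data | bag B) = (2/7)(2/7)(5/7)(5/7) = 0.041649.
The prior-weighted likelihoods are 1/3 · 0.014994 = 0.0049979, 2/3 · 0.041649 = 0.027766; these sum to 0.032764.
Normalising, the posterior is P(bag A | data) = 0.15254, P(bag B | data) = 0.84746.
The predictive probability is P(red next | data) = (1/7)(0.15254) + (2/7)(0.84746) = 0.26392.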